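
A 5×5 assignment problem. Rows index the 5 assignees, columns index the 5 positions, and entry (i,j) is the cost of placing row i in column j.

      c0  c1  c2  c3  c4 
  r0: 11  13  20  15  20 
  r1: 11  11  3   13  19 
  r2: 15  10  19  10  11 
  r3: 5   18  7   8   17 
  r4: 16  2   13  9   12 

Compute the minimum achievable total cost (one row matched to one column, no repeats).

Minimum assignment cost: 35

optimal assignment: row0→col0 (cost 11), row1→col2 (cost 3), row2→col4 (cost 11), row3→col3 (cost 8), row4→col1 (cost 2)
total = 11 + 3 + 11 + 8 + 2 = 35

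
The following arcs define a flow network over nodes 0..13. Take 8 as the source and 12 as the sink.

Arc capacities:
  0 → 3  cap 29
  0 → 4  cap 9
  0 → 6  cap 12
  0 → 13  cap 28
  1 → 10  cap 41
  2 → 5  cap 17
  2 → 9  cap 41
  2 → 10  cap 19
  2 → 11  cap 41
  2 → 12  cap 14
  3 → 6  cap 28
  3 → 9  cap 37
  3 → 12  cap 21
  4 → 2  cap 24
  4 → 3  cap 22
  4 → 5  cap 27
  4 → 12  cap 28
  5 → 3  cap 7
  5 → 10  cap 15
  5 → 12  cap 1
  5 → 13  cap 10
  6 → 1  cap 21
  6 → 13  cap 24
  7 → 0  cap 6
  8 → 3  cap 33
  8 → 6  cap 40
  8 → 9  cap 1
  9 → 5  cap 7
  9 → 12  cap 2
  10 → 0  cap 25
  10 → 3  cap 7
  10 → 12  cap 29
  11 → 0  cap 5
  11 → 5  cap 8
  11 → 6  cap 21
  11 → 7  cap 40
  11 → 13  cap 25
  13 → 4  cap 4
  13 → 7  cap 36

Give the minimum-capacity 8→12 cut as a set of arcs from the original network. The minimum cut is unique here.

Min-cut arcs: {(3,12), (6,1), (7,0), (9,5), (9,12), (13,4)} (total capacity 61)

augment #1: 8→3→12 push 21
augment #2: 8→9→12 push 1
augment #3: 8→3→9→12 push 1
augment #4: 8→3→9→5→12 push 1
augment #5: 8→6→1→10→12 push 21
augment #6: 8→6→13→4→12 push 4
augment #7: 8→3→9→5→10→12 push 6
augment #8: 8→6→13→7→0→4→12 push 6
max flow = 61; residual-reachable set from 8 gives S-side
cut edges (S→T): {(3,12), (6,1), (7,0), (9,5), (9,12), (13,4)} total cap 61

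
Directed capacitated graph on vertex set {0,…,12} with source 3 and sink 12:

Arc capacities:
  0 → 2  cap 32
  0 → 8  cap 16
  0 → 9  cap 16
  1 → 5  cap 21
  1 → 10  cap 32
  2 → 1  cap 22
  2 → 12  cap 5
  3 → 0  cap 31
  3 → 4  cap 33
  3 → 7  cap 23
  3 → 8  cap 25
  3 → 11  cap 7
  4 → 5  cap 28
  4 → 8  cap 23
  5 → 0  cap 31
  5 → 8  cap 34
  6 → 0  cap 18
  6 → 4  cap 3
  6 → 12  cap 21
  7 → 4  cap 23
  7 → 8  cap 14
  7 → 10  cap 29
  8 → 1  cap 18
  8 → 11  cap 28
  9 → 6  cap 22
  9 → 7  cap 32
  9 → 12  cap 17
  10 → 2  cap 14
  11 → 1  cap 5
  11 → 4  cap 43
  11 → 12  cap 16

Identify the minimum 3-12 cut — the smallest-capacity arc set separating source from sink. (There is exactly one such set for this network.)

augment #1: 3→11→12 push 7
augment #2: 3→0→2→12 push 5
augment #3: 3→0→9→12 push 16
augment #4: 3→8→11→12 push 9
max flow = 37; residual-reachable set from 3 gives S-side
cut edges (S→T): {(0,9), (2,12), (11,12)} total cap 37

Min-cut arcs: {(0,9), (2,12), (11,12)} (total capacity 37)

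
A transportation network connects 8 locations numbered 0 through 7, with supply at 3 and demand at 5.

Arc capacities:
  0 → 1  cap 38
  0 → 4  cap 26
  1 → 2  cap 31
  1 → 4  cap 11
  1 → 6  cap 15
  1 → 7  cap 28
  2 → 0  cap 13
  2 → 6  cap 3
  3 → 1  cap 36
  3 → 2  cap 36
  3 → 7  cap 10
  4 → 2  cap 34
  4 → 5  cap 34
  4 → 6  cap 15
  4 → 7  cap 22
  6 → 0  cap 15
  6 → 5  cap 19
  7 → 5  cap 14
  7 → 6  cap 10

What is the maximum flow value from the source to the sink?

augment #1: 3→7→5 bottleneck 10, total now 10
augment #2: 3→1→4→5 bottleneck 11, total now 21
augment #3: 3→1→6→5 bottleneck 15, total now 36
augment #4: 3→1→7→5 bottleneck 4, total now 40
augment #5: 3→2→6→5 bottleneck 3, total now 43
augment #6: 3→1→7→6→5 bottleneck 1, total now 44
augment #7: 3→2→0→4→5 bottleneck 13, total now 57
augment #8: 3→1→7→6→0→4→5 bottleneck 5, total now 62

Maximum flow value: 62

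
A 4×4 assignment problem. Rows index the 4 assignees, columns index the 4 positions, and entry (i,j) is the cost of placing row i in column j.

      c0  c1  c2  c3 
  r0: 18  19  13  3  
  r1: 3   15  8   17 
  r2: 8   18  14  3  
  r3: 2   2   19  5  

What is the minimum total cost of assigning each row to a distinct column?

Minimum assignment cost: 21

one of 2 optimal assignments: row0→col2 (cost 13), row1→col0 (cost 3), row2→col3 (cost 3), row3→col1 (cost 2)
total = 13 + 3 + 3 + 2 = 21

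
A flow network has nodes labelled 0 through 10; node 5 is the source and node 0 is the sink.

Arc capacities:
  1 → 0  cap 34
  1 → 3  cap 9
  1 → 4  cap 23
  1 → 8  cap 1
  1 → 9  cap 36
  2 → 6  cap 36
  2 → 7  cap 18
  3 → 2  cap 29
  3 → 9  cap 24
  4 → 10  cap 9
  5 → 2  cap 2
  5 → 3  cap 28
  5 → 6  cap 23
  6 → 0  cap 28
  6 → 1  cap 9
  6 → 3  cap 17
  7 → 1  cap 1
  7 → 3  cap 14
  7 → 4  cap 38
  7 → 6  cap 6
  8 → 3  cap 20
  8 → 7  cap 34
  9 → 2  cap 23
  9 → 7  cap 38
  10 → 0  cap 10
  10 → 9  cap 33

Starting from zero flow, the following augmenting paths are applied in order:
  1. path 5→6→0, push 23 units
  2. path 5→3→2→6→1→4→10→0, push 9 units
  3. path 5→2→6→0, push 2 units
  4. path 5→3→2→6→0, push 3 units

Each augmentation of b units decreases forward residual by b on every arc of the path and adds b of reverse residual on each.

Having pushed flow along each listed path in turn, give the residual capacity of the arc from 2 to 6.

Residual capacity of (2,6): 22

after path 1 (5→6→0, push 23): res(2,6)=36
after path 2 (5→3→2→6→1→4→10→0, push 9): res(2,6)=27
after path 3 (5→2→6→0, push 2): res(2,6)=25
after path 4 (5→3→2→6→0, push 3): res(2,6)=22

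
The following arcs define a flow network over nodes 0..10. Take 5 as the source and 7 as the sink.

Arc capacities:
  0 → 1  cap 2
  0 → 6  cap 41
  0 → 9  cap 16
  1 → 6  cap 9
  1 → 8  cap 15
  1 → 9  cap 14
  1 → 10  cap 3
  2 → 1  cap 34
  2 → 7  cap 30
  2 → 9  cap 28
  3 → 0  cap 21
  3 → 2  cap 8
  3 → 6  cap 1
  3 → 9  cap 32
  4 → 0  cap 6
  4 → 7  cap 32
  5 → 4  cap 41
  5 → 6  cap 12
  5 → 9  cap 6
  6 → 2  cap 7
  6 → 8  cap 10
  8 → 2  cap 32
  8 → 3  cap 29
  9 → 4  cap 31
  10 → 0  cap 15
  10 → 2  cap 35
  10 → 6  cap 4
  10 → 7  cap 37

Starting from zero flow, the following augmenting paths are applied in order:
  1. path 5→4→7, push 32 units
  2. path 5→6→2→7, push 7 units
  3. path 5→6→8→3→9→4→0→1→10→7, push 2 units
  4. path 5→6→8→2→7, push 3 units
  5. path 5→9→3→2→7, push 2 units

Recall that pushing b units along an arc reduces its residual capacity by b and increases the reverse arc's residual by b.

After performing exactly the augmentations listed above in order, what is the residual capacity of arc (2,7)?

Residual capacity of (2,7): 18

after path 1 (5→4→7, push 32): res(2,7)=30
after path 2 (5→6→2→7, push 7): res(2,7)=23
after path 3 (5→6→8→3→9→4→0→1→10→7, push 2): res(2,7)=23
after path 4 (5→6→8→2→7, push 3): res(2,7)=20
after path 5 (5→9→3→2→7, push 2): res(2,7)=18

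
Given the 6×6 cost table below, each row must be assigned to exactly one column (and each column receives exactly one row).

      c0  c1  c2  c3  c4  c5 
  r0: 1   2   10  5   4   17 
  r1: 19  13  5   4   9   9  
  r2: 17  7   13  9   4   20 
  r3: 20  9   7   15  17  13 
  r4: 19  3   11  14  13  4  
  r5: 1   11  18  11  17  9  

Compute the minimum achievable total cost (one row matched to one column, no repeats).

optimal assignment: row0→col1 (cost 2), row1→col3 (cost 4), row2→col4 (cost 4), row3→col2 (cost 7), row4→col5 (cost 4), row5→col0 (cost 1)
total = 2 + 4 + 4 + 7 + 4 + 1 = 22

Minimum assignment cost: 22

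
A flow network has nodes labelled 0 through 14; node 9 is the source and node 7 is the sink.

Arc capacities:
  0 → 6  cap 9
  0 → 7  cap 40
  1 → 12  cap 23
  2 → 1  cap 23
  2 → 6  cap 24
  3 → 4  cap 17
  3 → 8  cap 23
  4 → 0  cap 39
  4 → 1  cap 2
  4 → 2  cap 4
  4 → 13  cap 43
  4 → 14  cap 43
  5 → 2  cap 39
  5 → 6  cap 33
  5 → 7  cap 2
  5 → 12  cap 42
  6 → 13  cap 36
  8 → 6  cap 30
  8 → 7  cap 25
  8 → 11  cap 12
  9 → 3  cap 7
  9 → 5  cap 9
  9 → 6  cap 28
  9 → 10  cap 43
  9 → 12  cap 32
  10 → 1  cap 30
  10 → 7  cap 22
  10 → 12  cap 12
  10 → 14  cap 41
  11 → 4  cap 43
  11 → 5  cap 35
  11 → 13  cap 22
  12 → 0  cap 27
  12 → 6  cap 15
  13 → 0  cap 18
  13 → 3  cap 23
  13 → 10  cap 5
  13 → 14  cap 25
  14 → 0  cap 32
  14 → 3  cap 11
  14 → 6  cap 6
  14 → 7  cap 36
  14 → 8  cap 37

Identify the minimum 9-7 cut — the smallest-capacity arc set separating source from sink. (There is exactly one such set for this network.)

augment #1: 9→5→7 push 2
augment #2: 9→10→7 push 22
augment #3: 9→3→8→7 push 7
augment #4: 9→10→14→7 push 21
augment #5: 9→12→0→7 push 27
augment #6: 9→6→13→0→7 push 13
augment #7: 9→6→13→14→7 push 15
augment #8: 9→5→6→13→3→8→7 push 7
augment #9: 9→12→6→13→3→8→7 push 1
max flow = 115; residual-reachable set from 9 gives S-side
cut edges (S→T): {(5,7), (6,13), (9,3), (9,10), (12,0)} total cap 115

Min-cut arcs: {(5,7), (6,13), (9,3), (9,10), (12,0)} (total capacity 115)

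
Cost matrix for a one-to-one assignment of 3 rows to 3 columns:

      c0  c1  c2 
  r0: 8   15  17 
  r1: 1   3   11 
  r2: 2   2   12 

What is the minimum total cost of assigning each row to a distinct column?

Minimum assignment cost: 20

optimal assignment: row0→col2 (cost 17), row1→col0 (cost 1), row2→col1 (cost 2)
total = 17 + 1 + 2 = 20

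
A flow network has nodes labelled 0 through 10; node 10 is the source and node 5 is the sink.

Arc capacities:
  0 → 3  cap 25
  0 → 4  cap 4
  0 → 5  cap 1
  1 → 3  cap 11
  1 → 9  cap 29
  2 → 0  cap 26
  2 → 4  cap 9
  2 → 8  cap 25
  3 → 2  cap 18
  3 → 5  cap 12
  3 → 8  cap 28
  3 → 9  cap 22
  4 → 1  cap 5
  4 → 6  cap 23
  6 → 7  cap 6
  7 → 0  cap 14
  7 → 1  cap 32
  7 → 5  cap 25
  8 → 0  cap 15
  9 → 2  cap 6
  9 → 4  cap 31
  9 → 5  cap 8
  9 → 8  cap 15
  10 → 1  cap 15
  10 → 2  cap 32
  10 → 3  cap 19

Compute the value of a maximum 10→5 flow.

Maximum flow value: 27

augment #1: 10→3→5 bottleneck 12, total now 12
augment #2: 10→1→9→5 bottleneck 8, total now 20
augment #3: 10→2→0→5 bottleneck 1, total now 21
augment #4: 10→2→4→6→7→5 bottleneck 6, total now 27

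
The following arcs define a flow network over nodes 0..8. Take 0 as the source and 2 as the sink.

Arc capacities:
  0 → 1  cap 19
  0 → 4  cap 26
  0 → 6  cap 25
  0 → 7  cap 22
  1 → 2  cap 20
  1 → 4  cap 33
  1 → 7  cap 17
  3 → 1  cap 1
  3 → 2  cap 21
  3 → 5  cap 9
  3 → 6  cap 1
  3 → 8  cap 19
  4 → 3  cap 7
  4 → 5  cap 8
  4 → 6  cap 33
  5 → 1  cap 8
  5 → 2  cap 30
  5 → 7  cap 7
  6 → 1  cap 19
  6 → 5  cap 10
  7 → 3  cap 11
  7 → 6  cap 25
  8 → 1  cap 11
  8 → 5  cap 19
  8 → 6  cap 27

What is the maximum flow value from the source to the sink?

augment #1: 0→1→2 bottleneck 19, total now 19
augment #2: 0→4→3→2 bottleneck 7, total now 26
augment #3: 0→4→5→2 bottleneck 8, total now 34
augment #4: 0→6→1→2 bottleneck 1, total now 35
augment #5: 0→6→5→2 bottleneck 10, total now 45
augment #6: 0→7→3→2 bottleneck 11, total now 56

Maximum flow value: 56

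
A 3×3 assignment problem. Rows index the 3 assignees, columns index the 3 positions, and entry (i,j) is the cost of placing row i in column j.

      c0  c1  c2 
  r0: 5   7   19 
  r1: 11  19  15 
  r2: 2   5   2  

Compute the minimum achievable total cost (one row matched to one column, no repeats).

optimal assignment: row0→col1 (cost 7), row1→col0 (cost 11), row2→col2 (cost 2)
total = 7 + 11 + 2 = 20

Minimum assignment cost: 20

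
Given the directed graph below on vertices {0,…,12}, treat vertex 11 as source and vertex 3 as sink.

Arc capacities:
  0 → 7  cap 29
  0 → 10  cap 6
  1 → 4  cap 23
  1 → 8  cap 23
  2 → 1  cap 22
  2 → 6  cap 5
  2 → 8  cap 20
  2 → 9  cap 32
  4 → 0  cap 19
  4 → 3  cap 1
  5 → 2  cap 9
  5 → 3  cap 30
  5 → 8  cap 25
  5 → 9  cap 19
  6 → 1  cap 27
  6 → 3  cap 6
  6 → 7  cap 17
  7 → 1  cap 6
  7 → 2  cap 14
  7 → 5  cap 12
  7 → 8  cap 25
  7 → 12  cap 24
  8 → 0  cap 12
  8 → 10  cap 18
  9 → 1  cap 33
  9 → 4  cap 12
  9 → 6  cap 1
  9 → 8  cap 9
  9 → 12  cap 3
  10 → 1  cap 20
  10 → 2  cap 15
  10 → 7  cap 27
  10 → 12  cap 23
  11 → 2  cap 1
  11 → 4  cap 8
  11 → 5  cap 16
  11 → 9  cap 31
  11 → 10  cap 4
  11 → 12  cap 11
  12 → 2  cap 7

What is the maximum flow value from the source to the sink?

Maximum flow value: 35

augment #1: 11→4→3 bottleneck 1, total now 1
augment #2: 11→5→3 bottleneck 16, total now 17
augment #3: 11→2→6→3 bottleneck 1, total now 18
augment #4: 11→9→6→3 bottleneck 1, total now 19
augment #5: 11→10→2→6→3 bottleneck 4, total now 23
augment #6: 11→4→0→7→5→3 bottleneck 7, total now 30
augment #7: 11→9→4→0→7→5→3 bottleneck 5, total now 35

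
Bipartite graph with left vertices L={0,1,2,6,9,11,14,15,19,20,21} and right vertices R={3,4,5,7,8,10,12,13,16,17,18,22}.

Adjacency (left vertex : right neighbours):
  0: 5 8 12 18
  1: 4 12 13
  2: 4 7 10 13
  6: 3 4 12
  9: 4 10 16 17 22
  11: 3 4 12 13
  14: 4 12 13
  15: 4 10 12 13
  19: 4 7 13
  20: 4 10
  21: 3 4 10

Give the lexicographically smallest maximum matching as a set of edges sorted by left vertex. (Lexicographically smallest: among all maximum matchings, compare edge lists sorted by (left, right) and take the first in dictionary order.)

|M| = 8 (so the lex-smallest maximum matching has 8 edges)
process left vertices in ascending order; for each, take the smallest-labelled available neighbour that still permits 8 edges overall, or leave it unmatched if none does
lex-smallest matching: {0-5, 1-4, 2-7, 6-3, 9-16, 11-12, 14-13, 15-10}

Lex-smallest maximum matching: {(0,5), (1,4), (2,7), (6,3), (9,16), (11,12), (14,13), (15,10)}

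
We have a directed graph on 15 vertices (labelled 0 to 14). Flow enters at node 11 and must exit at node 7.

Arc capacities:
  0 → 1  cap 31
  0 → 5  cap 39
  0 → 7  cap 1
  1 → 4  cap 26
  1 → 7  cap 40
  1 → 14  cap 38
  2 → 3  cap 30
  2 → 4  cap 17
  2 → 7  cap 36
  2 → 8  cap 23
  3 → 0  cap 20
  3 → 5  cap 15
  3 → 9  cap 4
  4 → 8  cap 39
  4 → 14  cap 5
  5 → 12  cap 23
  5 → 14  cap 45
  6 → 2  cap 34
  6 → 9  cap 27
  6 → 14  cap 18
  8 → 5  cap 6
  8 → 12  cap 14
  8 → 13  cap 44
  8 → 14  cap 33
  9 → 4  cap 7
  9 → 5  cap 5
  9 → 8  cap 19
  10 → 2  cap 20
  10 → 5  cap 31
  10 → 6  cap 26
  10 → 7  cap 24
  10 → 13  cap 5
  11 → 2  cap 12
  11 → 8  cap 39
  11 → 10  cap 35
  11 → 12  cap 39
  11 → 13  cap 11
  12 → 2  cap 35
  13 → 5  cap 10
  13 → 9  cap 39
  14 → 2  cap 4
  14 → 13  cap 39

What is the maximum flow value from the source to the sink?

augment #1: 11→2→7 bottleneck 12, total now 12
augment #2: 11→10→7 bottleneck 24, total now 36
augment #3: 11→10→2→7 bottleneck 11, total now 47
augment #4: 11→12→2→7 bottleneck 13, total now 60
augment #5: 11→12→2→3→0→7 bottleneck 1, total now 61
augment #6: 11→12→2→3→0→1→7 bottleneck 19, total now 80

Maximum flow value: 80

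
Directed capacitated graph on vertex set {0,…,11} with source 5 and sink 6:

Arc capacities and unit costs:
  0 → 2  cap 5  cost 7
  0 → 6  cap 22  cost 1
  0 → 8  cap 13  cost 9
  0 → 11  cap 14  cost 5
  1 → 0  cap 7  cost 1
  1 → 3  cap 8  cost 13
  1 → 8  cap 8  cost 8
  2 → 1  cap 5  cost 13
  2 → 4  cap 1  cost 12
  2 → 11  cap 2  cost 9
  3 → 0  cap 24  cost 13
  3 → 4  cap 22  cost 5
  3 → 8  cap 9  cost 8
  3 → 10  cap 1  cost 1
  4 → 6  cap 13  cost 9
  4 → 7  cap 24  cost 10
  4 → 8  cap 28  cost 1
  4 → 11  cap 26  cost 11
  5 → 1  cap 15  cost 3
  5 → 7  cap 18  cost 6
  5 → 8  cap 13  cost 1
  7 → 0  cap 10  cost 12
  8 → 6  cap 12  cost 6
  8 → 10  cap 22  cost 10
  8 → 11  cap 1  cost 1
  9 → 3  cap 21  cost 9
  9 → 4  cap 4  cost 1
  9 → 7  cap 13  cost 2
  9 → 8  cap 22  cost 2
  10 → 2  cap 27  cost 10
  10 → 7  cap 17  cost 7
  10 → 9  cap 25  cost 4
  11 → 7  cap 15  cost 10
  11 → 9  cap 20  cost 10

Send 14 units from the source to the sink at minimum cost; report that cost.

Minimum cost for 14 units: 84

shortest-cost path #1: 5→1→0→6 push 7 @ unit cost 5 (adds 35)
shortest-cost path #2: 5→8→6 push 7 @ unit cost 7 (adds 49)
total cost = 84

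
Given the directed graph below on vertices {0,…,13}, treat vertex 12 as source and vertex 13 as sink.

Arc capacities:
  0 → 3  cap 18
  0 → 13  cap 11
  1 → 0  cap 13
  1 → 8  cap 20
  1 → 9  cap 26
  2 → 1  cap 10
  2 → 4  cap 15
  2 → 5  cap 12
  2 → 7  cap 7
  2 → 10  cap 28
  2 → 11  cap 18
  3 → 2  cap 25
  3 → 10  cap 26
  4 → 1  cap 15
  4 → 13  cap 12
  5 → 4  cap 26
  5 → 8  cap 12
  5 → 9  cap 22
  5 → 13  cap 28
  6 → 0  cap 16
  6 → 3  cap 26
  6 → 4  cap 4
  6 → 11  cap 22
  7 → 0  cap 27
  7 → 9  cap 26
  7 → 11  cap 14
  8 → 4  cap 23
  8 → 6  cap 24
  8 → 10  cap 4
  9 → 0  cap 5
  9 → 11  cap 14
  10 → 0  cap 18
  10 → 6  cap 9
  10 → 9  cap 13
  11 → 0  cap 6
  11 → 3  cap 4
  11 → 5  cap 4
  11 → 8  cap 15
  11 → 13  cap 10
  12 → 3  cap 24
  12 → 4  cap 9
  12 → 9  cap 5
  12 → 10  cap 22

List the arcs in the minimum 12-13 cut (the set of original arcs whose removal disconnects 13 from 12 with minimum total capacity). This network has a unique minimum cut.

Min-cut arcs: {(0,13), (2,5), (4,13), (11,5), (11,13)} (total capacity 49)

augment #1: 12→4→13 push 9
augment #2: 12→9→0→13 push 5
augment #3: 12→10→0→13 push 6
augment #4: 12→3→2→4→13 push 3
augment #5: 12→3→2→5→13 push 12
augment #6: 12→3→2→11→13 push 9
augment #7: 12→10→6→11→13 push 1
augment #8: 12→10→6→11→5→13 push 4
max flow = 49; residual-reachable set from 12 gives S-side
cut edges (S→T): {(0,13), (2,5), (4,13), (11,5), (11,13)} total cap 49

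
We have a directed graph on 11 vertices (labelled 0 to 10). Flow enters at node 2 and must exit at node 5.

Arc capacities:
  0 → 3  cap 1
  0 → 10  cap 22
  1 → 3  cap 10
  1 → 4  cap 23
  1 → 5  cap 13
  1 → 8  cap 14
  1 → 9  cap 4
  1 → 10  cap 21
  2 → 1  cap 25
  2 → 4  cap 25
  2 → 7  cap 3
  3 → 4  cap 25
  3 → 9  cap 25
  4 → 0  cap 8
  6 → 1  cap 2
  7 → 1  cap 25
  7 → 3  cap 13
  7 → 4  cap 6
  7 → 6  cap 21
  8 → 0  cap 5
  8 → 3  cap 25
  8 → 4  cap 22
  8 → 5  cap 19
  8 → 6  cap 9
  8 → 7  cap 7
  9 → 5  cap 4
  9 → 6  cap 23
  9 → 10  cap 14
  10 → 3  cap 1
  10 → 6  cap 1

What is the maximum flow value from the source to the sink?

augment #1: 2→1→5 bottleneck 13, total now 13
augment #2: 2→1→8→5 bottleneck 12, total now 25
augment #3: 2→7→1→8→5 bottleneck 2, total now 27
augment #4: 2→7→1→9→5 bottleneck 1, total now 28
augment #5: 2→4→0→3→9→5 bottleneck 1, total now 29
augment #6: 2→4→0→10→3→9→5 bottleneck 1, total now 30
augment #7: 2→4→0→10→6→1→9→5 bottleneck 1, total now 31

Maximum flow value: 31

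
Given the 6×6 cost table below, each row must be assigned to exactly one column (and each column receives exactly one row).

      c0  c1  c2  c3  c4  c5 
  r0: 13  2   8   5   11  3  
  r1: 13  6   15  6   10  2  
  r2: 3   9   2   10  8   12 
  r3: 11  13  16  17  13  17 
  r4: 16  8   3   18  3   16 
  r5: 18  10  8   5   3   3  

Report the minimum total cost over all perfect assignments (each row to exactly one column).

optimal assignment: row0→col1 (cost 2), row1→col5 (cost 2), row2→col2 (cost 2), row3→col0 (cost 11), row4→col4 (cost 3), row5→col3 (cost 5)
total = 2 + 2 + 2 + 11 + 3 + 5 = 25

Minimum assignment cost: 25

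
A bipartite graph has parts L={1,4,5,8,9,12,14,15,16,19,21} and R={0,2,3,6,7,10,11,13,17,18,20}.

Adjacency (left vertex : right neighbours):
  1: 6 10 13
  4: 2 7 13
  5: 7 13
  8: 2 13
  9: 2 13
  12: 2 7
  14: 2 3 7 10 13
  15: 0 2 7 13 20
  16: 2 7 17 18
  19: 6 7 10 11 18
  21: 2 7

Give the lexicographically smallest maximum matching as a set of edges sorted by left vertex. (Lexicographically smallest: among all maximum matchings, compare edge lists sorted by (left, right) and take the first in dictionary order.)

|M| = 8 (so the lex-smallest maximum matching has 8 edges)
process left vertices in ascending order; for each, take the smallest-labelled available neighbour that still permits 8 edges overall, or leave it unmatched if none does
lex-smallest matching: {1-6, 4-2, 5-7, 8-13, 14-3, 15-0, 16-17, 19-10}

Lex-smallest maximum matching: {(1,6), (4,2), (5,7), (8,13), (14,3), (15,0), (16,17), (19,10)}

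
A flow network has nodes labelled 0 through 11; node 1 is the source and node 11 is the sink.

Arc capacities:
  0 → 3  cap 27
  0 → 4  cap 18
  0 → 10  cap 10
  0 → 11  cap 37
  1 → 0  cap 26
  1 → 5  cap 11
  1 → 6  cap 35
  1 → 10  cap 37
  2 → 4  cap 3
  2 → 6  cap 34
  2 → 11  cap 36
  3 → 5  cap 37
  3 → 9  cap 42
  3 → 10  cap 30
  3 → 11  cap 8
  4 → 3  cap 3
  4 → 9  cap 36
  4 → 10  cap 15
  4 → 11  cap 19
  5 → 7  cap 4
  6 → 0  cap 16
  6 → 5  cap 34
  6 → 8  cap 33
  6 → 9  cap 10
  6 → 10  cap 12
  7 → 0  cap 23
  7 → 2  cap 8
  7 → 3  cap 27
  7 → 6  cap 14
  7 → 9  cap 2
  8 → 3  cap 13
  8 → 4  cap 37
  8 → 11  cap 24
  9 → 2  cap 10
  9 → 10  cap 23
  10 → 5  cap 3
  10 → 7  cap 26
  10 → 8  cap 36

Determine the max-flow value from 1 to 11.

Maximum flow value: 102

augment #1: 1→0→11 bottleneck 26, total now 26
augment #2: 1→6→0→11 bottleneck 11, total now 37
augment #3: 1→6→8→11 bottleneck 24, total now 61
augment #4: 1→5→7→2→11 bottleneck 4, total now 65
augment #5: 1→10→7→2→11 bottleneck 4, total now 69
augment #6: 1→10→7→3→11 bottleneck 8, total now 77
augment #7: 1→10→8→4→11 bottleneck 19, total now 96
augment #8: 1→10→7→9→2→11 bottleneck 2, total now 98
augment #9: 1→10→7→3→9→2→11 bottleneck 4, total now 102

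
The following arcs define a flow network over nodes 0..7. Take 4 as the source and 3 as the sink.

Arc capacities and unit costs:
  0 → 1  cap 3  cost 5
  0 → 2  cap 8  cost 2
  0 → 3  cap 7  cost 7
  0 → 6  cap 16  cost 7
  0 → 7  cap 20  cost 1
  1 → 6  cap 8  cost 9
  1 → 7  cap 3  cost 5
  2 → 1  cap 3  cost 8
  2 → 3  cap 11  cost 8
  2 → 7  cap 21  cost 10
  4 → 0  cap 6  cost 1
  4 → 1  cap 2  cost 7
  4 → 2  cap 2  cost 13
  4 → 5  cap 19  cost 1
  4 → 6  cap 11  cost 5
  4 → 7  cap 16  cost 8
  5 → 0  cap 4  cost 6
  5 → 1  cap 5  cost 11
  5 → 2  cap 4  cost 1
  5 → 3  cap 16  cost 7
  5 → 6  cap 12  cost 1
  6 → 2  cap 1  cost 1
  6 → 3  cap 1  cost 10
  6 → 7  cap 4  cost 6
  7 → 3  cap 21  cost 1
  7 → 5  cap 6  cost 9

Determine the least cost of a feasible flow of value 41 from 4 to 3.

shortest-cost path #1: 4→0→7→3 push 6 @ unit cost 3 (adds 18)
shortest-cost path #2: 4→5→3 push 16 @ unit cost 8 (adds 128)
shortest-cost path #3: 4→7→3 push 15 @ unit cost 9 (adds 135)
shortest-cost path #4: 4→5→2→3 push 3 @ unit cost 10 (adds 30)
shortest-cost path #5: 4→7→0→3 push 1 @ unit cost 14 (adds 14)
total cost = 325

Minimum cost for 41 units: 325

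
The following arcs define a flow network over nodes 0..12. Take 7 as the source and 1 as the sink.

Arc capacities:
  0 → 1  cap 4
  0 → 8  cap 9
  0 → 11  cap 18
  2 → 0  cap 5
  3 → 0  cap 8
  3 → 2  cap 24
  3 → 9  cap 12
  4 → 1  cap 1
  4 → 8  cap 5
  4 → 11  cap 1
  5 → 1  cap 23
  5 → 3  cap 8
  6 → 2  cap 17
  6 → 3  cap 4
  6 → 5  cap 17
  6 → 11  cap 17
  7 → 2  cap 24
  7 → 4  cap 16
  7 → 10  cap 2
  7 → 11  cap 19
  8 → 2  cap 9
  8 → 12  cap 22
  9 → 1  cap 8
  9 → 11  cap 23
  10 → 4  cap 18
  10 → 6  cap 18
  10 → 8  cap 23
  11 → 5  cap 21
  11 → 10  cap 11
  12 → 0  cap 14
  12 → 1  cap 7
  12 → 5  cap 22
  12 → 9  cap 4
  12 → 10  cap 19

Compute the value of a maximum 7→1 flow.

augment #1: 7→4→1 bottleneck 1, total now 1
augment #2: 7→2→0→1 bottleneck 4, total now 5
augment #3: 7→11→5→1 bottleneck 19, total now 24
augment #4: 7→4→8→12→1 bottleneck 5, total now 29
augment #5: 7→4→11→5→1 bottleneck 1, total now 30
augment #6: 7→10→6→5→1 bottleneck 2, total now 32
augment #7: 7→2→0→8→12→1 bottleneck 1, total now 33

Maximum flow value: 33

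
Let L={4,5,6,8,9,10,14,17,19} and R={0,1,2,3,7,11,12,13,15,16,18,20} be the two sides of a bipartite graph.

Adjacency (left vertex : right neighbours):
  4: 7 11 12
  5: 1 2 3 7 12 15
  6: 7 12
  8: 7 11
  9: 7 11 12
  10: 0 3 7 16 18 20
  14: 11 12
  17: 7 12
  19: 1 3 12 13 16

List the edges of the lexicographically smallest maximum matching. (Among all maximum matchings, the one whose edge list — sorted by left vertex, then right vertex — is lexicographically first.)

Lex-smallest maximum matching: {(4,7), (5,1), (6,12), (8,11), (10,0), (19,3)}

|M| = 6 (so the lex-smallest maximum matching has 6 edges)
process left vertices in ascending order; for each, take the smallest-labelled available neighbour that still permits 6 edges overall, or leave it unmatched if none does
lex-smallest matching: {4-7, 5-1, 6-12, 8-11, 10-0, 19-3}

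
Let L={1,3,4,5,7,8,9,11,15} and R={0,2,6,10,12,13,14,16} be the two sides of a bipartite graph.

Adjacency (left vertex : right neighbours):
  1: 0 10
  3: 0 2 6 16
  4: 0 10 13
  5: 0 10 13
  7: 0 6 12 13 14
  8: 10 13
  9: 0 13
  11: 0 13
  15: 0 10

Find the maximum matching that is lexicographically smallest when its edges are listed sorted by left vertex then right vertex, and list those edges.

Lex-smallest maximum matching: {(1,0), (3,2), (4,10), (5,13), (7,6)}

|M| = 5 (so the lex-smallest maximum matching has 5 edges)
process left vertices in ascending order; for each, take the smallest-labelled available neighbour that still permits 5 edges overall, or leave it unmatched if none does
lex-smallest matching: {1-0, 3-2, 4-10, 5-13, 7-6}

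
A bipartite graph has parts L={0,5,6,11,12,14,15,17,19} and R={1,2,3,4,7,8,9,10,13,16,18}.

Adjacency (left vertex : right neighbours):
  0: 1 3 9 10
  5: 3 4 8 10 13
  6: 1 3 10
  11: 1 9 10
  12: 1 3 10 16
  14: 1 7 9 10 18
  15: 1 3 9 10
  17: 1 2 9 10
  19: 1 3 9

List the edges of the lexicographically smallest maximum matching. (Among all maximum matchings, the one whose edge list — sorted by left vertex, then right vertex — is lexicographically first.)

Lex-smallest maximum matching: {(0,1), (5,4), (6,3), (11,9), (12,16), (14,7), (15,10), (17,2)}

|M| = 8 (so the lex-smallest maximum matching has 8 edges)
process left vertices in ascending order; for each, take the smallest-labelled available neighbour that still permits 8 edges overall, or leave it unmatched if none does
lex-smallest matching: {0-1, 5-4, 6-3, 11-9, 12-16, 14-7, 15-10, 17-2}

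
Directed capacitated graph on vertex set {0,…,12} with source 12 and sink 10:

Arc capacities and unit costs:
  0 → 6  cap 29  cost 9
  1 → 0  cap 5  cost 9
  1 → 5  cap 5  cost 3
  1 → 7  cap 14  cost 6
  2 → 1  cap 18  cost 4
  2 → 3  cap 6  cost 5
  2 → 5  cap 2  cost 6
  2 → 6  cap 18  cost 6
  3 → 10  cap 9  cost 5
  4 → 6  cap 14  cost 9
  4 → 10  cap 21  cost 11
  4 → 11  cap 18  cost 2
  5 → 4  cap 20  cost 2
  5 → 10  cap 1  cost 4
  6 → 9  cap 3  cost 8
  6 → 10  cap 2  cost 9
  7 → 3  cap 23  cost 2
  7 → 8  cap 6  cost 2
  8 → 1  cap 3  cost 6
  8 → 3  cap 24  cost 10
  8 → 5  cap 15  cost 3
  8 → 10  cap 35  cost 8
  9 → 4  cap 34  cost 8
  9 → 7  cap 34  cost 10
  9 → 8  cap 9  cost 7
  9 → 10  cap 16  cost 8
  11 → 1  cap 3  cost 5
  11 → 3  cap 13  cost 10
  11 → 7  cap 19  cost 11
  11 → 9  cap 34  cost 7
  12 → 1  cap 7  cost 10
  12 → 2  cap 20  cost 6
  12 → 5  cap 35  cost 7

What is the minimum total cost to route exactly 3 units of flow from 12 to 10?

Minimum cost for 3 units: 43

shortest-cost path #1: 12→5→10 push 1 @ unit cost 11 (adds 11)
shortest-cost path #2: 12→2→3→10 push 2 @ unit cost 16 (adds 32)
total cost = 43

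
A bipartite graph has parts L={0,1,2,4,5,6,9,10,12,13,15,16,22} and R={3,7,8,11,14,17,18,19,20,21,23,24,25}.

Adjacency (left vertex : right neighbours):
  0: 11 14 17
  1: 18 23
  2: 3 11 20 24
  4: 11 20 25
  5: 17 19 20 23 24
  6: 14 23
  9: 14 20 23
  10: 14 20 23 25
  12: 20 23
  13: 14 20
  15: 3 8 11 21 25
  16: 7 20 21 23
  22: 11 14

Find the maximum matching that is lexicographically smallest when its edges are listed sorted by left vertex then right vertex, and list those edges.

|M| = 11 (so the lex-smallest maximum matching has 11 edges)
process left vertices in ascending order; for each, take the smallest-labelled available neighbour that still permits 11 edges overall, or leave it unmatched if none does
lex-smallest matching: {0-17, 1-18, 2-3, 4-11, 5-19, 6-14, 9-20, 10-25, 12-23, 15-8, 16-7}

Lex-smallest maximum matching: {(0,17), (1,18), (2,3), (4,11), (5,19), (6,14), (9,20), (10,25), (12,23), (15,8), (16,7)}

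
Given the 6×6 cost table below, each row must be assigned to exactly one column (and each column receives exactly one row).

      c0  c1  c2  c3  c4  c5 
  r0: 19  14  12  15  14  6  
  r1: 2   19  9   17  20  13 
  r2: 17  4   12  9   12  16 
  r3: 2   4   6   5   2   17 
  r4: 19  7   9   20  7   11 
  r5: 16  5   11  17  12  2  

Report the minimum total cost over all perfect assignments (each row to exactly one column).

Minimum assignment cost: 32

optimal assignment: row0→col2 (cost 12), row1→col0 (cost 2), row2→col1 (cost 4), row3→col3 (cost 5), row4→col4 (cost 7), row5→col5 (cost 2)
total = 12 + 2 + 4 + 5 + 7 + 2 = 32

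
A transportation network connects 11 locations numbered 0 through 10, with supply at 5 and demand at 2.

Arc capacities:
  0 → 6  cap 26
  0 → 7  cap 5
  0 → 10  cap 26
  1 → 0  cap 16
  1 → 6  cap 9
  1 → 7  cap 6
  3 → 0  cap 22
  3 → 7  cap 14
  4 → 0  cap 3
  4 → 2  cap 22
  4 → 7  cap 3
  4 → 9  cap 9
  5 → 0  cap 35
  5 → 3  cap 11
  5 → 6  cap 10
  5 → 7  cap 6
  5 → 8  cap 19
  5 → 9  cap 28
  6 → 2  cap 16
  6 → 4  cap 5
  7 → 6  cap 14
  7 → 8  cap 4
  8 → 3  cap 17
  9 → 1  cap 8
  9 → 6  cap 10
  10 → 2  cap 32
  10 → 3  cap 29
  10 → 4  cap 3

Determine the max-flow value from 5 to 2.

augment #1: 5→6→2 bottleneck 10, total now 10
augment #2: 5→0→6→2 bottleneck 6, total now 16
augment #3: 5→0→10→2 bottleneck 26, total now 42
augment #4: 5→0→6→4→2 bottleneck 3, total now 45
augment #5: 5→7→6→4→2 bottleneck 2, total now 47

Maximum flow value: 47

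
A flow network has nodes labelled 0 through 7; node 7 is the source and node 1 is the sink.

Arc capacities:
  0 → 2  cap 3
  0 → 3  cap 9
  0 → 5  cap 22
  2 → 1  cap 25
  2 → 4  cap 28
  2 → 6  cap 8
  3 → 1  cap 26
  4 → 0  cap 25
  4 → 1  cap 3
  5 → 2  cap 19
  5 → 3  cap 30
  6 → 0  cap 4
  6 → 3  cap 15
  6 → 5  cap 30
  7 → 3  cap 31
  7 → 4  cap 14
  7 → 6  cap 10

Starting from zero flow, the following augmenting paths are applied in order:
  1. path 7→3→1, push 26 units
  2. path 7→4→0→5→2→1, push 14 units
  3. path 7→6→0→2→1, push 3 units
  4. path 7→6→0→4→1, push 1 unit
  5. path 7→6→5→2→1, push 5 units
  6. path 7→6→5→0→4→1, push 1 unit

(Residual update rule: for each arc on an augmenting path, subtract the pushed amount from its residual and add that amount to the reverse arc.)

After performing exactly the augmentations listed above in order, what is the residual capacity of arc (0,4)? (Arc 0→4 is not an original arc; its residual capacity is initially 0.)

Residual capacity of (0,4): 12

after path 1 (7→3→1, push 26): res(0,4)=0
after path 2 (7→4→0→5→2→1, push 14): res(0,4)=14
after path 3 (7→6→0→2→1, push 3): res(0,4)=14
after path 4 (7→6→0→4→1, push 1): res(0,4)=13
after path 5 (7→6→5→2→1, push 5): res(0,4)=13
after path 6 (7→6→5→0→4→1, push 1): res(0,4)=12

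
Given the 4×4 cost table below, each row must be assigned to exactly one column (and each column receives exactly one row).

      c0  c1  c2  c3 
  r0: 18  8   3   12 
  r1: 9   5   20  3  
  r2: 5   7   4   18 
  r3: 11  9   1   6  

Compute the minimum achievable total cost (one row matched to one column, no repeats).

Minimum assignment cost: 17

optimal assignment: row0→col1 (cost 8), row1→col3 (cost 3), row2→col0 (cost 5), row3→col2 (cost 1)
total = 8 + 3 + 5 + 1 = 17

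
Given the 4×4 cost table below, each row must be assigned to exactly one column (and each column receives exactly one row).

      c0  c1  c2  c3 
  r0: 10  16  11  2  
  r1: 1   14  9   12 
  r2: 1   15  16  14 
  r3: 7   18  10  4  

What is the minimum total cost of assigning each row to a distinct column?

optimal assignment: row0→col3 (cost 2), row1→col1 (cost 14), row2→col0 (cost 1), row3→col2 (cost 10)
total = 2 + 14 + 1 + 10 = 27

Minimum assignment cost: 27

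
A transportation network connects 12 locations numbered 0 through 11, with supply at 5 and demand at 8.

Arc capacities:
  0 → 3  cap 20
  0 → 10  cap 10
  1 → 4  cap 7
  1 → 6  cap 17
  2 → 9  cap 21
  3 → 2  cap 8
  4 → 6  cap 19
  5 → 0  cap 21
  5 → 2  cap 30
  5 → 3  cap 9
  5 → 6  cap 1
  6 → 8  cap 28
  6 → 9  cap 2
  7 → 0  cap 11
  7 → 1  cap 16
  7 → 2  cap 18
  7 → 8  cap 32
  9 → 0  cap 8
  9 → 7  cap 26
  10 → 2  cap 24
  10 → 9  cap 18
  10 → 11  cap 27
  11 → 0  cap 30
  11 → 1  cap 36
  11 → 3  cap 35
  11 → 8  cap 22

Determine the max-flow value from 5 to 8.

augment #1: 5→6→8 bottleneck 1, total now 1
augment #2: 5→0→10→11→8 bottleneck 10, total now 11
augment #3: 5→2→9→7→8 bottleneck 21, total now 32

Maximum flow value: 32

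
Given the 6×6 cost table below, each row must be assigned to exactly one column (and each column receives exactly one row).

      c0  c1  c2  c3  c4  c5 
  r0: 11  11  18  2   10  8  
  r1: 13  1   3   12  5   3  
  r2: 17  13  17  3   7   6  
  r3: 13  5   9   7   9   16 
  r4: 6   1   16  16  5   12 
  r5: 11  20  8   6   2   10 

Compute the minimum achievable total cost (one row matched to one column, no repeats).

Minimum assignment cost: 24

optimal assignment: row0→col3 (cost 2), row1→col2 (cost 3), row2→col5 (cost 6), row3→col1 (cost 5), row4→col0 (cost 6), row5→col4 (cost 2)
total = 2 + 3 + 6 + 5 + 6 + 2 = 24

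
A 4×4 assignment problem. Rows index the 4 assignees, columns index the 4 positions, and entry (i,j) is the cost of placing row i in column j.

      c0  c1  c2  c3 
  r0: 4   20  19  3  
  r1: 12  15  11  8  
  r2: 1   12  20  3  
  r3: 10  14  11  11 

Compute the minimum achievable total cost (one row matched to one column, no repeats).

Minimum assignment cost: 29

optimal assignment: row0→col3 (cost 3), row1→col2 (cost 11), row2→col0 (cost 1), row3→col1 (cost 14)
total = 3 + 11 + 1 + 14 = 29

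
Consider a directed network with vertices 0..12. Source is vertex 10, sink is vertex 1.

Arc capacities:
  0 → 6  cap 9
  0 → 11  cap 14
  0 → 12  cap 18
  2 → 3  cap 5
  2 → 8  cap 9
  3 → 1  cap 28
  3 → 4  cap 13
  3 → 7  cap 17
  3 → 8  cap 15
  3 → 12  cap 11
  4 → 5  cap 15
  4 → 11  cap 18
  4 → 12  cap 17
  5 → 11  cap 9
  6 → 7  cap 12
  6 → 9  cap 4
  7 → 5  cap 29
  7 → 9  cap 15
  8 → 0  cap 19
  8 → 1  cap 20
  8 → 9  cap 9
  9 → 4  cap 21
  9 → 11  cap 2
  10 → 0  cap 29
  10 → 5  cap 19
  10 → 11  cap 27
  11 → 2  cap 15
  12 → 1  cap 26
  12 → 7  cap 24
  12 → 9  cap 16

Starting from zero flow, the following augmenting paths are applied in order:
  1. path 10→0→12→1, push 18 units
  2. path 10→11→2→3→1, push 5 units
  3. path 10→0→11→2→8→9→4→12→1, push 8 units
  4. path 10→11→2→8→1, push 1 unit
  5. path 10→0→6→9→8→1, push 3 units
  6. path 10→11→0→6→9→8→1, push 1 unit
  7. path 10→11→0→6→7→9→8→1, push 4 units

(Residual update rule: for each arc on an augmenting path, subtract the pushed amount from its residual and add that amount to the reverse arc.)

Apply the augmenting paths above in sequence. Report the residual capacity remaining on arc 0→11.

after path 1 (10→0→12→1, push 18): res(0,11)=14
after path 2 (10→11→2→3→1, push 5): res(0,11)=14
after path 3 (10→0→11→2→8→9→4→12→1, push 8): res(0,11)=6
after path 4 (10→11→2→8→1, push 1): res(0,11)=6
after path 5 (10→0→6→9→8→1, push 3): res(0,11)=6
after path 6 (10→11→0→6→9→8→1, push 1): res(0,11)=7
after path 7 (10→11→0→6→7→9→8→1, push 4): res(0,11)=11

Residual capacity of (0,11): 11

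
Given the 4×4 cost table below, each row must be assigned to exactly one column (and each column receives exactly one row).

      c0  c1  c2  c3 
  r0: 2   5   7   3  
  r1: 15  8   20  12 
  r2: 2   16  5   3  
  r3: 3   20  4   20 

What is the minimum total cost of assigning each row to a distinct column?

Minimum assignment cost: 17

one of 2 optimal assignments: row0→col0 (cost 2), row1→col1 (cost 8), row2→col3 (cost 3), row3→col2 (cost 4)
total = 2 + 8 + 3 + 4 = 17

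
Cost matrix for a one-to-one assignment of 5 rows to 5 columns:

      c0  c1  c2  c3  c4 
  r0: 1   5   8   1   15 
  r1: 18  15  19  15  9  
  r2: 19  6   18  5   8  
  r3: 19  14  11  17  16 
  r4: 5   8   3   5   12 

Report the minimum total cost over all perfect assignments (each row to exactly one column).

one of 3 optimal assignments: row0→col0 (cost 1), row1→col4 (cost 9), row2→col1 (cost 6), row3→col2 (cost 11), row4→col3 (cost 5)
total = 1 + 9 + 6 + 11 + 5 = 32

Minimum assignment cost: 32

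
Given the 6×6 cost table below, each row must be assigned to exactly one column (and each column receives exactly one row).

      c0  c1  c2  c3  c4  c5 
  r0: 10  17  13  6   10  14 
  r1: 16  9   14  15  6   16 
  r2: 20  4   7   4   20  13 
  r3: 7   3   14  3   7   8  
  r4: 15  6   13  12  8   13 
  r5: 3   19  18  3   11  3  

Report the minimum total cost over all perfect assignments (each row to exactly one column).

Minimum assignment cost: 35

one of 2 optimal assignments: row0→col0 (cost 10), row1→col4 (cost 6), row2→col2 (cost 7), row3→col3 (cost 3), row4→col1 (cost 6), row5→col5 (cost 3)
total = 10 + 6 + 7 + 3 + 6 + 3 = 35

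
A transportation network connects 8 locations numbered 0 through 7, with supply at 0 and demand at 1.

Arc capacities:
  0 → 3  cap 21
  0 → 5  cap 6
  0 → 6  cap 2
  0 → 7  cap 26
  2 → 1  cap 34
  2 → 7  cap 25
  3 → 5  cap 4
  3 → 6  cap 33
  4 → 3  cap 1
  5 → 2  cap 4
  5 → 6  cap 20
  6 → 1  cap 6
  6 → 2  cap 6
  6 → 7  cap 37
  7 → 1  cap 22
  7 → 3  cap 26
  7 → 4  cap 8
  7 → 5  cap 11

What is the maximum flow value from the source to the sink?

Maximum flow value: 38

augment #1: 0→6→1 bottleneck 2, total now 2
augment #2: 0→7→1 bottleneck 22, total now 24
augment #3: 0→3→6→1 bottleneck 4, total now 28
augment #4: 0→5→2→1 bottleneck 4, total now 32
augment #5: 0→3→6→2→1 bottleneck 6, total now 38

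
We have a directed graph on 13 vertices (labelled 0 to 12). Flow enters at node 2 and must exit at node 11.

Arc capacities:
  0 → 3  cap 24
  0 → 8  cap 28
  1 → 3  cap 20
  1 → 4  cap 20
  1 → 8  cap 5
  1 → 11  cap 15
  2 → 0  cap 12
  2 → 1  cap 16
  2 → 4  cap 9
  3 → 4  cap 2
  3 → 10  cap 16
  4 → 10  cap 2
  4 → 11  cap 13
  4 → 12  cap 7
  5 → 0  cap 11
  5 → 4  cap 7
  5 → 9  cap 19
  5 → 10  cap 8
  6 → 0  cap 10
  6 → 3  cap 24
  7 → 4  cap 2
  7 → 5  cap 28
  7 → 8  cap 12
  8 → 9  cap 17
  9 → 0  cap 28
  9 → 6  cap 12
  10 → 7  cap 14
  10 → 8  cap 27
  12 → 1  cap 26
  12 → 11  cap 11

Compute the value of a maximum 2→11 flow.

Maximum flow value: 35

augment #1: 2→1→11 bottleneck 15, total now 15
augment #2: 2→4→11 bottleneck 9, total now 24
augment #3: 2→1→4→11 bottleneck 1, total now 25
augment #4: 2→0→3→4→11 bottleneck 2, total now 27
augment #5: 2→0→3→10→7→4→11 bottleneck 1, total now 28
augment #6: 2→0→3→10→7→4→12→11 bottleneck 1, total now 29
augment #7: 2→0→3→10→7→5→4→12→11 bottleneck 6, total now 35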